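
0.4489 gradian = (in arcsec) 1454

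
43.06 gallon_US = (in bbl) 1.025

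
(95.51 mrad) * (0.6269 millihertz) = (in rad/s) 5.988e-05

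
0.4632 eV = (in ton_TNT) 1.774e-29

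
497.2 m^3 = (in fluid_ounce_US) 1.681e+07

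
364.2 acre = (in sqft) 1.586e+07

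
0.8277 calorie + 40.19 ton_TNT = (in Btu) 1.594e+08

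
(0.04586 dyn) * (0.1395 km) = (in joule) 6.397e-05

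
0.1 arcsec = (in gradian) 3.086e-05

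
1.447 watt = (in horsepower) 0.00194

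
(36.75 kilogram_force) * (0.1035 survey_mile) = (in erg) 6.003e+11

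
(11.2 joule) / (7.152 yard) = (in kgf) 0.1746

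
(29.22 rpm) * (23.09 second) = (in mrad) 7.065e+04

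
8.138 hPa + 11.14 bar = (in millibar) 1.115e+04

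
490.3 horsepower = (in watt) 3.656e+05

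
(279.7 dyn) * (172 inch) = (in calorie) 0.002921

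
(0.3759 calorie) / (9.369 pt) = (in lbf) 107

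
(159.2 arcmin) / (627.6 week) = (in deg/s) 6.99e-09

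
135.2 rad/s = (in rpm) 1291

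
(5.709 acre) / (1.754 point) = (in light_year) 3.947e-09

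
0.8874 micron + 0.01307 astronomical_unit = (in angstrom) 1.955e+19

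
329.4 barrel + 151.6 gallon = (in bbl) 333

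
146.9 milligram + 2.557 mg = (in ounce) 0.005272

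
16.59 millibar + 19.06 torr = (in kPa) 4.2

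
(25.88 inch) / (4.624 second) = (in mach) 0.0004175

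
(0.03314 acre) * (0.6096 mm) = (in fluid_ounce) 2764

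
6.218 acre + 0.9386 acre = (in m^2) 2.896e+04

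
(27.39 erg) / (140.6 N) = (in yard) 2.13e-08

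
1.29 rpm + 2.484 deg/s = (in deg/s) 10.22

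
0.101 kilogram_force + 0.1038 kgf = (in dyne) 2.008e+05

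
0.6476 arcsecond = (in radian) 3.14e-06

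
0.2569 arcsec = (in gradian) 7.929e-05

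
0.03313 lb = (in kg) 0.01503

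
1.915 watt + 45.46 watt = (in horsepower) 0.06353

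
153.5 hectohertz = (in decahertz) 1535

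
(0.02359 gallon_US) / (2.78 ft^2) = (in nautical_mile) 1.867e-07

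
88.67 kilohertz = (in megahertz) 0.08867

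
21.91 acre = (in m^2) 8.867e+04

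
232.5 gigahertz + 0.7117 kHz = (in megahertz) 2.325e+05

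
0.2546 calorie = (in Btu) 0.00101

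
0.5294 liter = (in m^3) 0.0005294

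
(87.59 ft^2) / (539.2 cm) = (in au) 1.009e-11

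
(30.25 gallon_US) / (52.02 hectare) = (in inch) 8.666e-06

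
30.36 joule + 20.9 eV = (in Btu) 0.02878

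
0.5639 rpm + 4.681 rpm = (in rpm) 5.245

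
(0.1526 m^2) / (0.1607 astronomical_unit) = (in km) 6.348e-15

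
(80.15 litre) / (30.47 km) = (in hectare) 2.63e-10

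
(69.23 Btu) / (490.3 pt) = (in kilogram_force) 4.306e+04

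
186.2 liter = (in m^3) 0.1862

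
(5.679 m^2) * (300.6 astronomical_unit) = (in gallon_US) 6.746e+16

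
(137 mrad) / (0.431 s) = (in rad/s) 0.3179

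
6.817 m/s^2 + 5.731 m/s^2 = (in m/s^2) 12.55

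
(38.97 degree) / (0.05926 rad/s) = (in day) 0.0001328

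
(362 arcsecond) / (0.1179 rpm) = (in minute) 0.002369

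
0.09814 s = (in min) 0.001636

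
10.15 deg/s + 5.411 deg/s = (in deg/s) 15.56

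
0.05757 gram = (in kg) 5.757e-05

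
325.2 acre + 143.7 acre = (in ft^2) 2.043e+07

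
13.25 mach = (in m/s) 4512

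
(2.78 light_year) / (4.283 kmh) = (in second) 2.211e+16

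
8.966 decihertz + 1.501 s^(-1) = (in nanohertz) 2.398e+09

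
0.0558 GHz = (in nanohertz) 5.58e+16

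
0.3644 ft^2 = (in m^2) 0.03385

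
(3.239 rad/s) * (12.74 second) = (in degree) 2364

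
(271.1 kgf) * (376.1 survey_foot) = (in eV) 1.902e+24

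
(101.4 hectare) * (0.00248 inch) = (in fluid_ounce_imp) 2.248e+06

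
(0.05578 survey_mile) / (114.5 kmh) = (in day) 3.267e-05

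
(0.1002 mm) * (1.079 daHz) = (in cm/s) 0.1081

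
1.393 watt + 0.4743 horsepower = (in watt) 355.1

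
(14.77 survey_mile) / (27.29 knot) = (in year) 5.369e-05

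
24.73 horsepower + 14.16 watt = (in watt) 1.846e+04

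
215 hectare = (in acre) 531.3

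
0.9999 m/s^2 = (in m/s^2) 0.9999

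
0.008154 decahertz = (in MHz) 8.154e-08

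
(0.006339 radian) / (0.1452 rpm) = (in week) 6.893e-07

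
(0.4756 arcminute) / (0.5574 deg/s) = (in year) 4.509e-10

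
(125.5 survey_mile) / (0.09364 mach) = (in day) 0.07332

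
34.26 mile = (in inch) 2.171e+06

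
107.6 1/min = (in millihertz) 1793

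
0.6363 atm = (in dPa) 6.447e+05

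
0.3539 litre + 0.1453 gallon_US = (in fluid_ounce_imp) 31.81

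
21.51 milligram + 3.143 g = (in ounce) 0.1116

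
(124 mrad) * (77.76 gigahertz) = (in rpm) 9.208e+10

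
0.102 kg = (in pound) 0.2249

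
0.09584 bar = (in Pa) 9584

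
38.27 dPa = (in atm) 3.777e-05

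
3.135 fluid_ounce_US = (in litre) 0.09271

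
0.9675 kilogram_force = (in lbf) 2.133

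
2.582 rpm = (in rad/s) 0.2704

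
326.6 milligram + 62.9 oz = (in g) 1784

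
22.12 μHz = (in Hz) 2.212e-05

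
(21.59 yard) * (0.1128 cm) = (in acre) 5.503e-06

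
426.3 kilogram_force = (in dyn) 4.181e+08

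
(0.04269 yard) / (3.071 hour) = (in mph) 7.898e-06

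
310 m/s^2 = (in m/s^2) 310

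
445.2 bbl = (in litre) 7.078e+04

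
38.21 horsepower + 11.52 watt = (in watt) 2.85e+04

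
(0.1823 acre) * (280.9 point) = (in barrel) 459.8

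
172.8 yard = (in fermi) 1.58e+17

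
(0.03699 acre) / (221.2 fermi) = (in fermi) 6.767e+29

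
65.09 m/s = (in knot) 126.5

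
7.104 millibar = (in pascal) 710.4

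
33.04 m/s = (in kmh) 118.9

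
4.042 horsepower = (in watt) 3014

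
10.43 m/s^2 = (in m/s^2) 10.43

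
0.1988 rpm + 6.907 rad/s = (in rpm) 66.16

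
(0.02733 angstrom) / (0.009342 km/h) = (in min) 1.755e-11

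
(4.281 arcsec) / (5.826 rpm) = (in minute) 5.67e-07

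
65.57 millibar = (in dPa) 6.557e+04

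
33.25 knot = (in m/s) 17.11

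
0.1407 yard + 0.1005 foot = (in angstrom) 1.593e+09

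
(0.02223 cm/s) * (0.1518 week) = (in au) 1.364e-10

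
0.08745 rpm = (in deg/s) 0.5247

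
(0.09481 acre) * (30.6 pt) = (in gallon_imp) 911.1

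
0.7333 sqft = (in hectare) 6.813e-06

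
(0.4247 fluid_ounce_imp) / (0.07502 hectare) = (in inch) 6.333e-07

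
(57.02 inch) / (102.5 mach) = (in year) 1.316e-12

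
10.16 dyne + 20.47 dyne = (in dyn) 30.63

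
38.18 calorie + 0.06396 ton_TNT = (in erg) 2.676e+15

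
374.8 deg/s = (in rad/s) 6.541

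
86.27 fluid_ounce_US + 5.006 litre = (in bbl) 0.04753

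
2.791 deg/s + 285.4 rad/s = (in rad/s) 285.4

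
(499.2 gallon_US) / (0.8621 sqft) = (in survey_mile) 0.01466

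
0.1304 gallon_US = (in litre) 0.4936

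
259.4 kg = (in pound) 571.9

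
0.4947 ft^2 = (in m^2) 0.04596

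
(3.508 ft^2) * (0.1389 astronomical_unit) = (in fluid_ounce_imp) 2.383e+14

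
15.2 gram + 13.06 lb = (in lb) 13.09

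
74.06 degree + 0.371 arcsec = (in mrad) 1293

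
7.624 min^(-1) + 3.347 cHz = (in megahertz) 1.605e-07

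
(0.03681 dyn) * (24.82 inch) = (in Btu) 2.2e-10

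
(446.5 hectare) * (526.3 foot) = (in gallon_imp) 1.576e+11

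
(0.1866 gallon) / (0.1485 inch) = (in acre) 4.628e-05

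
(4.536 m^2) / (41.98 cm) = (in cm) 1081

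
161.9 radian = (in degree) 9276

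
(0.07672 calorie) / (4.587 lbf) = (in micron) 1.573e+04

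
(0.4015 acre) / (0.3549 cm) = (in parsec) 1.484e-11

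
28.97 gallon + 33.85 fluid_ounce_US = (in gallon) 29.23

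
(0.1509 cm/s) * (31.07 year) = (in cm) 1.479e+08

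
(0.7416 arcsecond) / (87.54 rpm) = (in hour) 1.089e-10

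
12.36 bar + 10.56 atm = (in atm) 22.76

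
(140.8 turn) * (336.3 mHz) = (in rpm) 2841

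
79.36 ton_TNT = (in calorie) 7.936e+10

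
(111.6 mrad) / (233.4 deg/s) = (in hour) 7.61e-06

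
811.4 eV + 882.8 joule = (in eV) 5.51e+21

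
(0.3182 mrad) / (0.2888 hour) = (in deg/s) 1.754e-05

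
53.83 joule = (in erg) 5.383e+08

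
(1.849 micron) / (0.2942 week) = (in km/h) 3.741e-11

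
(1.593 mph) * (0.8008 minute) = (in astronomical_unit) 2.287e-10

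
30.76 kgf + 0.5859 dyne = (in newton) 301.7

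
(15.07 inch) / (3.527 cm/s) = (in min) 0.1809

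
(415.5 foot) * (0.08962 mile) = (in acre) 4.514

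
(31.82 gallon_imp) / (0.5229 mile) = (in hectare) 1.719e-08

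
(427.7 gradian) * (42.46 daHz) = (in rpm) 2.724e+04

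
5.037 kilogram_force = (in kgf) 5.037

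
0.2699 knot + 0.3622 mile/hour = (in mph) 0.6728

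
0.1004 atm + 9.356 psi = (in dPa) 7.468e+05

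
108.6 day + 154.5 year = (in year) 154.8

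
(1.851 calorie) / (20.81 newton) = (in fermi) 3.722e+14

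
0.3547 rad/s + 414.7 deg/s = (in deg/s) 435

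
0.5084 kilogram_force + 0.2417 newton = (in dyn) 5.227e+05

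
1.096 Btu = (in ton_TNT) 2.764e-07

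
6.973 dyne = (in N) 6.973e-05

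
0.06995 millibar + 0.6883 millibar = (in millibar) 0.7582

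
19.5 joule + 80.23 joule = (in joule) 99.73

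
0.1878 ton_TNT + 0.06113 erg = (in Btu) 7.448e+05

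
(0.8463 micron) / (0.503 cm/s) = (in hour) 4.674e-08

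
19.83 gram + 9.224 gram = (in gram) 29.05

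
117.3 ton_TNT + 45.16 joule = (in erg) 4.908e+18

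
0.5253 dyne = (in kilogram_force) 5.357e-07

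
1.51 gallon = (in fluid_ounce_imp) 201.2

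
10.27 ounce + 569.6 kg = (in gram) 5.699e+05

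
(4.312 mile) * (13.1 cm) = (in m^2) 909.1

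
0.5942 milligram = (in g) 0.0005942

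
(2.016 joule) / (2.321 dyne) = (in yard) 9.499e+04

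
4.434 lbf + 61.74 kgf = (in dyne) 6.252e+07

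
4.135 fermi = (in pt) 1.172e-11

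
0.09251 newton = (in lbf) 0.0208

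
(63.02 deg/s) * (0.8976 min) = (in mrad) 5.924e+04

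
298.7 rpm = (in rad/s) 31.28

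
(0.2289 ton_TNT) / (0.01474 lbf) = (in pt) 4.14e+13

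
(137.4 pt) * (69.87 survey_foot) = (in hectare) 0.0001032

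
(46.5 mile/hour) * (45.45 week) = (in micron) 5.714e+14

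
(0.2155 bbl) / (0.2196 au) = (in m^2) 1.043e-12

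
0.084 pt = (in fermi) 2.963e+10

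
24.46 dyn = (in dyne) 24.46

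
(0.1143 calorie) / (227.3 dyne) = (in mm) 2.104e+05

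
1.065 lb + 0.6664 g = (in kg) 0.4837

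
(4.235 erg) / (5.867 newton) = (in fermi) 7.218e+07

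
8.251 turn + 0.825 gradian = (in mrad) 5.186e+04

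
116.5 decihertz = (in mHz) 1.165e+04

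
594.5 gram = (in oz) 20.97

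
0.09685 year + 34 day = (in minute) 9.986e+04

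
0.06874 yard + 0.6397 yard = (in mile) 0.0004025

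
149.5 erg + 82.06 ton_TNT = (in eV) 2.143e+30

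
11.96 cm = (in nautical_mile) 6.458e-05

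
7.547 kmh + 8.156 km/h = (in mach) 0.01281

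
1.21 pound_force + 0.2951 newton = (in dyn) 5.677e+05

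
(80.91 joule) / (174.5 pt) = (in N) 1314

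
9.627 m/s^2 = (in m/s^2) 9.627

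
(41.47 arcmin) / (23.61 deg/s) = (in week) 4.84e-08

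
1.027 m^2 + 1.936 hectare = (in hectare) 1.936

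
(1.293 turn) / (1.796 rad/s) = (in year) 1.434e-07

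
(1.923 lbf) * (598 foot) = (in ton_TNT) 3.726e-07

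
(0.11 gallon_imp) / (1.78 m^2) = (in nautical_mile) 1.517e-07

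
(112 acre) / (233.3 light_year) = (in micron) 2.054e-07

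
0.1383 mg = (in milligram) 0.1383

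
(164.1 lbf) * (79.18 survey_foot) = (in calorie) 4211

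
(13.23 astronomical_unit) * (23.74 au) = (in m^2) 7.029e+24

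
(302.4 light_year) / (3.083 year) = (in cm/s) 2.943e+12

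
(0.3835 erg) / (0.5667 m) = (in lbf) 1.521e-08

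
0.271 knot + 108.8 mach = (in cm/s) 3.705e+06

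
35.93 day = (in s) 3.104e+06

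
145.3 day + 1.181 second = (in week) 20.76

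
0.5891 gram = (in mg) 589.1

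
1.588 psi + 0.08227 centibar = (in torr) 82.74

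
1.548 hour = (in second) 5573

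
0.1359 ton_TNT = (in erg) 5.686e+15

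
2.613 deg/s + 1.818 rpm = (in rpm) 2.253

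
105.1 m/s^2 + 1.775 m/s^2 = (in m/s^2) 106.9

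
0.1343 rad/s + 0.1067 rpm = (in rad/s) 0.1455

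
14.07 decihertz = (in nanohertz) 1.407e+09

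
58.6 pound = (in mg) 2.658e+07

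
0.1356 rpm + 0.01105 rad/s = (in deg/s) 1.447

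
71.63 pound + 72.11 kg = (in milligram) 1.046e+08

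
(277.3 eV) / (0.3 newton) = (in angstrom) 1.481e-06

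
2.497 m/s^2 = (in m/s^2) 2.497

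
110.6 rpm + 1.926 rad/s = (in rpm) 129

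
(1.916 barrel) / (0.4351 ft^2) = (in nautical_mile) 0.004069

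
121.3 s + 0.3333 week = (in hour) 56.03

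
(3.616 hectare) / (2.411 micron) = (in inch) 5.905e+11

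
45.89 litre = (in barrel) 0.2886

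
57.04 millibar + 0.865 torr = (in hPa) 58.19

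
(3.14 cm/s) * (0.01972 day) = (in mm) 5.35e+04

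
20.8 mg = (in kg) 2.08e-05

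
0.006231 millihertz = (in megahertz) 6.231e-12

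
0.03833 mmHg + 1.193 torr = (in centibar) 0.1642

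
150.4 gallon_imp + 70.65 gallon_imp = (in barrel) 6.321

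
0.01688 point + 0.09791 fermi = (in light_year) 6.294e-22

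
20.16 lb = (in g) 9144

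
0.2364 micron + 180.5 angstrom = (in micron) 0.2545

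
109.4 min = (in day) 0.07597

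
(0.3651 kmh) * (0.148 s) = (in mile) 9.327e-06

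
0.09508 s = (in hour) 2.641e-05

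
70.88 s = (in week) 0.0001172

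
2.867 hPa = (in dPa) 2867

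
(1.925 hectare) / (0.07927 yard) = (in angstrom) 2.656e+15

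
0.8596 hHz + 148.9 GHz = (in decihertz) 1.489e+12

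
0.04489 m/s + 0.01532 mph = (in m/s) 0.05174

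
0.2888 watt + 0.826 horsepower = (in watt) 616.2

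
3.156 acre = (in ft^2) 1.375e+05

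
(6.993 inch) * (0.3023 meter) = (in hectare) 5.37e-06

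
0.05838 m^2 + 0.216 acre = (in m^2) 874.2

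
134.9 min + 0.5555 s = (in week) 0.01338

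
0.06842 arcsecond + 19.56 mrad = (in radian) 0.01956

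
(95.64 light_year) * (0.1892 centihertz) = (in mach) 5.028e+12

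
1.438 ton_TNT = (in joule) 6.017e+09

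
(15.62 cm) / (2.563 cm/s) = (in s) 6.094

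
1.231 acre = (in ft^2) 5.362e+04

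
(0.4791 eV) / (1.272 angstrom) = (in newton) 6.035e-10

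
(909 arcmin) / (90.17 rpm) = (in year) 8.88e-10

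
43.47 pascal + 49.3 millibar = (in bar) 0.04973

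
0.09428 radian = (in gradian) 6.002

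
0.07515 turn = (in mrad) 472.2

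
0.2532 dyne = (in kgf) 2.582e-07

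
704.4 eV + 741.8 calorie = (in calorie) 741.8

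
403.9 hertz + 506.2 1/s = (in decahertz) 91.01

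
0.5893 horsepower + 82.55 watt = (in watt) 522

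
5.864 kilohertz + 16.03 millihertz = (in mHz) 5.864e+06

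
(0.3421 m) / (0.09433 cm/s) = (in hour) 0.1007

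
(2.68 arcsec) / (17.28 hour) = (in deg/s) 1.197e-08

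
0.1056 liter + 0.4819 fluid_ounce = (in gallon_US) 0.03166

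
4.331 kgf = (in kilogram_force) 4.331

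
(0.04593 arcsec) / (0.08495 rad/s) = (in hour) 7.281e-10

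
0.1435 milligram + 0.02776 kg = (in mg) 2.776e+04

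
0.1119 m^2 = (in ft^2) 1.204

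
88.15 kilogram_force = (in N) 864.5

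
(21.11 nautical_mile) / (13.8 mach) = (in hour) 0.002311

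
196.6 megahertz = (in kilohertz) 1.966e+05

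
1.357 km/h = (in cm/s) 37.69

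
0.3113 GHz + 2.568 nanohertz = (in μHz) 3.113e+14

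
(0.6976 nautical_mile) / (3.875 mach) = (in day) 1.133e-05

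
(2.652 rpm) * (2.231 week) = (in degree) 2.147e+07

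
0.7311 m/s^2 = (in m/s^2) 0.7311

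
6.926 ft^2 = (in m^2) 0.6434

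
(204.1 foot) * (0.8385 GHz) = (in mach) 1.532e+08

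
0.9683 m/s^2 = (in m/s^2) 0.9683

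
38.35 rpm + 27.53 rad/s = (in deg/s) 1807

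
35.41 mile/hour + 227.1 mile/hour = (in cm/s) 1.174e+04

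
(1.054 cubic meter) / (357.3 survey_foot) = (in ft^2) 0.1042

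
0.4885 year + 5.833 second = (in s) 1.541e+07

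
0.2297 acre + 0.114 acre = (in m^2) 1391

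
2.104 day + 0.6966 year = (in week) 36.62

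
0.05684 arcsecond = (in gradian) 1.754e-05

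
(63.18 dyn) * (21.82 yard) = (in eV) 7.868e+16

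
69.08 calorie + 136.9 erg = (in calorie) 69.08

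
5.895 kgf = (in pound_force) 13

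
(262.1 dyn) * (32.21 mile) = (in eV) 8.48e+20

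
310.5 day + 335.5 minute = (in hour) 7458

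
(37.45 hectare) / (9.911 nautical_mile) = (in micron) 2.04e+07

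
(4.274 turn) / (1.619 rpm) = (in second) 158.4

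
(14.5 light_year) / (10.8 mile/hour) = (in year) 9.01e+08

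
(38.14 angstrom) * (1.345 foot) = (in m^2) 1.564e-09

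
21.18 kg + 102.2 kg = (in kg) 123.4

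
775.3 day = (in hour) 1.861e+04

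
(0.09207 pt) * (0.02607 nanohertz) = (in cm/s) 8.468e-14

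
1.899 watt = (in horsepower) 0.002547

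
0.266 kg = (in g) 266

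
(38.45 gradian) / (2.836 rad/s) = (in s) 0.213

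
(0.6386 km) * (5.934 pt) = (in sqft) 14.39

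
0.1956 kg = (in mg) 1.956e+05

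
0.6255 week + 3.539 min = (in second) 3.785e+05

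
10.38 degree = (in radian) 0.1812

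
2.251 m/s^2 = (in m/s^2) 2.251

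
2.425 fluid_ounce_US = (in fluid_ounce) 2.425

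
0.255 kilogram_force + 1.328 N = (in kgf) 0.3904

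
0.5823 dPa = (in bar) 5.823e-07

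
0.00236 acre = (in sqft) 102.8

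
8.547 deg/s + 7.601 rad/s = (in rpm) 74.01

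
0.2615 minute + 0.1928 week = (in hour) 32.39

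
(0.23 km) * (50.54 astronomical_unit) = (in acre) 4.297e+11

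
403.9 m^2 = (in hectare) 0.04039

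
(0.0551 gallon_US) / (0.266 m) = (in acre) 1.938e-07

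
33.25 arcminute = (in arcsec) 1995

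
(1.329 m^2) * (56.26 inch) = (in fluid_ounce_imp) 6.684e+04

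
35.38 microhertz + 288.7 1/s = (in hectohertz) 2.887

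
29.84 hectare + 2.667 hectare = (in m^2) 3.251e+05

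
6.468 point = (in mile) 1.418e-06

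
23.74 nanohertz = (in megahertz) 2.374e-14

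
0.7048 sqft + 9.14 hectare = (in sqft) 9.838e+05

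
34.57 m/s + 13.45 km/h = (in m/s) 38.31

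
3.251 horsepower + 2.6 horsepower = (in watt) 4363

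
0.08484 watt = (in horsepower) 0.0001138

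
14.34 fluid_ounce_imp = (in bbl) 0.002563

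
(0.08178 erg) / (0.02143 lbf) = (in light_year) 9.068e-24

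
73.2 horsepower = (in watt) 5.459e+04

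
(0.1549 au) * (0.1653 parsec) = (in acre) 2.921e+22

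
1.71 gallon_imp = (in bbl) 0.0489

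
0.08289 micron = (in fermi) 8.289e+07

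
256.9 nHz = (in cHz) 2.569e-05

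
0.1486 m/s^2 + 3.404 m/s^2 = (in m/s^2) 3.553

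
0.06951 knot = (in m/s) 0.03576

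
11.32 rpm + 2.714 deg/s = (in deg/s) 70.63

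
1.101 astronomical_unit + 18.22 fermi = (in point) 4.669e+14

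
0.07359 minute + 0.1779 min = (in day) 0.0001746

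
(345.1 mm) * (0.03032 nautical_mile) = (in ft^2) 208.6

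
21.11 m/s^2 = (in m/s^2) 21.11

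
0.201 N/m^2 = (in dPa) 2.01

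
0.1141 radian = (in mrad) 114.1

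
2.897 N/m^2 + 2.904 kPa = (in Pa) 2907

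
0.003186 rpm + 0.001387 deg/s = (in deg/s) 0.0205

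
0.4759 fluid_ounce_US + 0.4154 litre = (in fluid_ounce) 14.52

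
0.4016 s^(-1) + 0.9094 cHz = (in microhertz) 4.107e+05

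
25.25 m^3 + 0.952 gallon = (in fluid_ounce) 8.539e+05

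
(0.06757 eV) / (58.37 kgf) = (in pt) 5.361e-20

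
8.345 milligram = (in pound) 1.84e-05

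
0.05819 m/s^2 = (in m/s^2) 0.05819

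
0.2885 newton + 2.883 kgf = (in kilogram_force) 2.912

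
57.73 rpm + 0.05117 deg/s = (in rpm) 57.74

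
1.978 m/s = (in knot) 3.845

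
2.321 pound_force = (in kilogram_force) 1.053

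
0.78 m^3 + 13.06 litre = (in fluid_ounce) 2.682e+04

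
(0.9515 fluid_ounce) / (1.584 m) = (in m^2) 1.776e-05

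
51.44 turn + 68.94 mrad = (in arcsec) 6.668e+07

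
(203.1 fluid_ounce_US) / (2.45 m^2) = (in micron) 2452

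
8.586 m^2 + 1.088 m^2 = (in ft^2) 104.1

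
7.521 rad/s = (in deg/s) 430.9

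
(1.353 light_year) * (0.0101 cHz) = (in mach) 3.797e+09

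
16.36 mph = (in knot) 14.22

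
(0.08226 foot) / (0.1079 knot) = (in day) 5.228e-06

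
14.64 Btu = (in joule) 1.545e+04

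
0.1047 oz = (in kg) 0.002968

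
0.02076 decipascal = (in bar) 2.076e-08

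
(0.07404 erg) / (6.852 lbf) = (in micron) 0.0002429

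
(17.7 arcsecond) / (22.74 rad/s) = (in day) 4.368e-11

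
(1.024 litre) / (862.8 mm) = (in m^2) 0.001187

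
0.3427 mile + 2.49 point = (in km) 0.5515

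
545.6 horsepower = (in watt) 4.069e+05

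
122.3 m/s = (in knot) 237.7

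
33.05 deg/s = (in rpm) 5.508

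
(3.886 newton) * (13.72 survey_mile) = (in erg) 8.58e+11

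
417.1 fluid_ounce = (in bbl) 0.07759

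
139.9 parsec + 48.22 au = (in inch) 1.7e+20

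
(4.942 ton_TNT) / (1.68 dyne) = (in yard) 1.346e+15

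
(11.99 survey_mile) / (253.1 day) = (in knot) 0.001715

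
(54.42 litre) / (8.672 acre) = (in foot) 5.088e-06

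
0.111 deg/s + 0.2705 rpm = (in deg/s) 1.734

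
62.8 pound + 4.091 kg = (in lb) 71.82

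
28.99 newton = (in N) 28.99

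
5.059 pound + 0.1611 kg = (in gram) 2456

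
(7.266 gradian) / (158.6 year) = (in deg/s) 1.307e-09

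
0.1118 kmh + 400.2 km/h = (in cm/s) 1.112e+04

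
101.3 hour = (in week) 0.603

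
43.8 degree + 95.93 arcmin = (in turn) 0.1261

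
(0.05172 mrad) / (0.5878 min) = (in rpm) 1.4e-05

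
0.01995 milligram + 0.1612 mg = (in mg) 0.1812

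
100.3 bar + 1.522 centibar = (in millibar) 1.003e+05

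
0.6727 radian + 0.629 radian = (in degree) 74.58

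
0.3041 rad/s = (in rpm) 2.904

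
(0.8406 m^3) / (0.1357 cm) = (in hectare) 0.06195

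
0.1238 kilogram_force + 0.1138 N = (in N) 1.328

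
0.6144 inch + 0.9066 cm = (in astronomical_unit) 1.649e-13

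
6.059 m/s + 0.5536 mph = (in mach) 0.01852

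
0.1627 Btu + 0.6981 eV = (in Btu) 0.1627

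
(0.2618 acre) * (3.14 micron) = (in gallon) 0.8788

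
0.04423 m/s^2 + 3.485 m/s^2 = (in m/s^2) 3.529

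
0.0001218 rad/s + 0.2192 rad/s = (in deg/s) 12.57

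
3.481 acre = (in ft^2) 1.516e+05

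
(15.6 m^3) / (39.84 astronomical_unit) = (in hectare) 2.617e-16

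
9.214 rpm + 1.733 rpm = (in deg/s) 65.68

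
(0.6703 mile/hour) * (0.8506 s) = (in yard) 0.2787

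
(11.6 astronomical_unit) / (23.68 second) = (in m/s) 7.328e+10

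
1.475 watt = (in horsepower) 0.001978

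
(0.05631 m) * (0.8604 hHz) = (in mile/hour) 10.84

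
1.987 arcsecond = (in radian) 9.633e-06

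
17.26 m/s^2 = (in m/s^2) 17.26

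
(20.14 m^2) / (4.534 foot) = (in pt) 4.131e+04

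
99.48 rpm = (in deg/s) 596.9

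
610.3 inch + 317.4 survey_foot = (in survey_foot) 368.3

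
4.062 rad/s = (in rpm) 38.79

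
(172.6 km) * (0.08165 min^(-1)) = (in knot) 456.6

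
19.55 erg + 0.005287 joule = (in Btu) 5.013e-06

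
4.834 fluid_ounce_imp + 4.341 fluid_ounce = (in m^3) 0.0002657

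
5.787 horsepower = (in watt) 4315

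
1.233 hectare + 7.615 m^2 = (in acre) 3.049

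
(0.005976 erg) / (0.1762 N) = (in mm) 3.392e-06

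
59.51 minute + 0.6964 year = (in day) 254.2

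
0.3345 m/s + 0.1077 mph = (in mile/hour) 0.856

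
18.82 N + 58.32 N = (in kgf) 7.866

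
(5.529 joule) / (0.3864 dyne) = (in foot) 4.695e+06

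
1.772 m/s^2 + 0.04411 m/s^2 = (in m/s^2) 1.816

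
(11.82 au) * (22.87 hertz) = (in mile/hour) 9.046e+13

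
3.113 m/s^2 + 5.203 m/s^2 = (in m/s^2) 8.316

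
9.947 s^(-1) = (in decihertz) 99.47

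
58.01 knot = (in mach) 0.08764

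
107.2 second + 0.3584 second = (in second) 107.6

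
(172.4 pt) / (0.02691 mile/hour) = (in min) 0.08426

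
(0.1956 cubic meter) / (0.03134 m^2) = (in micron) 6.241e+06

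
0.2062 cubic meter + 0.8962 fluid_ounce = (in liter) 206.2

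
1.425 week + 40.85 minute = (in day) 10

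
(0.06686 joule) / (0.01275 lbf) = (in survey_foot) 3.868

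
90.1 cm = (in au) 6.023e-12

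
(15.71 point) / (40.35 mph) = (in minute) 5.121e-06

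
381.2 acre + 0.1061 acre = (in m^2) 1.543e+06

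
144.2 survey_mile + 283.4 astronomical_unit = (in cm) 4.24e+15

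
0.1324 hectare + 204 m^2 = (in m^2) 1528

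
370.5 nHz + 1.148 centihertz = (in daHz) 0.001148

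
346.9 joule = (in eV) 2.165e+21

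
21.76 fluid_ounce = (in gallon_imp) 0.1416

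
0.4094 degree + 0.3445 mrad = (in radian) 0.00749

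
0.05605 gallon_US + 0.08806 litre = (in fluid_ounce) 10.15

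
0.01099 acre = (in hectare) 0.004447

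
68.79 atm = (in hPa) 6.97e+04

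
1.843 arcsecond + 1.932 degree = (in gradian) 2.147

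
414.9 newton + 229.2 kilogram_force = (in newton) 2663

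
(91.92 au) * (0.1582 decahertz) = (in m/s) 2.175e+13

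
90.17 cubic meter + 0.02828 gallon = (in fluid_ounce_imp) 3.174e+06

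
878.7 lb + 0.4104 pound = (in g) 3.988e+05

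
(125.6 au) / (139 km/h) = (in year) 1.543e+04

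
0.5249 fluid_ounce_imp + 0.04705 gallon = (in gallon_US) 0.05099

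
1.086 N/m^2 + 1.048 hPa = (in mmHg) 0.7942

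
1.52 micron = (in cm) 0.000152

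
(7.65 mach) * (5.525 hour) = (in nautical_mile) 2.798e+04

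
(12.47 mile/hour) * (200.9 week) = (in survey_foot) 2.222e+09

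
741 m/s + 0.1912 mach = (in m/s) 806.1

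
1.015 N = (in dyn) 1.015e+05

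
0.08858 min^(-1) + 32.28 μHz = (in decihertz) 0.01509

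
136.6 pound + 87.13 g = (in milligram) 6.205e+07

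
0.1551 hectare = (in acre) 0.3833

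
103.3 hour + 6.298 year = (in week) 329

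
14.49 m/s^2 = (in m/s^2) 14.49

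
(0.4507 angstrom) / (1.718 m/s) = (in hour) 7.287e-15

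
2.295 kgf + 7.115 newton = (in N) 29.62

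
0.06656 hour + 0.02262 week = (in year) 0.0004414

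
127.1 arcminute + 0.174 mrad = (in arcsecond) 7662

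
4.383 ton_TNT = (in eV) 1.145e+29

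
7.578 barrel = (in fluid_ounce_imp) 4.24e+04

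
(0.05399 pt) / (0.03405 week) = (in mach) 2.716e-12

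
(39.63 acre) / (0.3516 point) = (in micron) 1.293e+15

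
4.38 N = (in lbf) 0.9847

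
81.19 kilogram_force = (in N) 796.2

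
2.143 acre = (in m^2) 8672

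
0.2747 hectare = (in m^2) 2747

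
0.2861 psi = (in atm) 0.01947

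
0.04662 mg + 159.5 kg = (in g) 1.595e+05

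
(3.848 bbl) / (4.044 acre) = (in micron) 37.38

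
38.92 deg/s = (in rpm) 6.487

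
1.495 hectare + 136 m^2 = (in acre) 3.728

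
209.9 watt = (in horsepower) 0.2815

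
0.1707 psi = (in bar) 0.01177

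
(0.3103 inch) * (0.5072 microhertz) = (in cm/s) 3.998e-07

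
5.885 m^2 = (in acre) 0.001454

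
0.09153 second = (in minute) 0.001525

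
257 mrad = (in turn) 0.0409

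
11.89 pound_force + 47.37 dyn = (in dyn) 5.289e+06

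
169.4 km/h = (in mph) 105.3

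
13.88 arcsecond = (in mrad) 0.06729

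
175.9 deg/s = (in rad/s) 3.07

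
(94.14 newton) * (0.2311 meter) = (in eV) 1.358e+20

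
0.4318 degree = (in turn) 0.001199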